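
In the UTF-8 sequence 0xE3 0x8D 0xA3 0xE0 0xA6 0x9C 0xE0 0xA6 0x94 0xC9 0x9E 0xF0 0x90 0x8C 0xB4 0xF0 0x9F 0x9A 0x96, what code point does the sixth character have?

Offset 0: leading byte 0xE3 = 11100011 → 3-byte char #1 = E3 8D A3.
Offset 3: leading byte 0xE0 = 11100000 → 3-byte char #2 = E0 A6 9C.
Offset 6: leading byte 0xE0 = 11100000 → 3-byte char #3 = E0 A6 94.
Offset 9: leading byte 0xC9 = 11001001 → 2-byte char #4 = C9 9E.
Offset 11: leading byte 0xF0 = 11110000 → 4-byte char #5 = F0 90 8C B4.
Offset 15: leading byte 0xF0 = 11110000 → 4-byte char #6 = F0 9F 9A 96.
Leading byte 0xF0 = 11110000 matches 11110xxx → 4-byte sequence.
Byte 1: 0xF0 = 11110000, payload 000 (3 bits).
Byte 2: 0x9F = 10011111 (10xxxxxx ✓), payload 011111.
Byte 3: 0x9A = 10011010 (10xxxxxx ✓), payload 011010.
Byte 4: 0x96 = 10010110 (10xxxxxx ✓), payload 010110.
Concatenate: 000011111011010010110 = 0x1F696 (21 bits → U+1F696).

U+1F696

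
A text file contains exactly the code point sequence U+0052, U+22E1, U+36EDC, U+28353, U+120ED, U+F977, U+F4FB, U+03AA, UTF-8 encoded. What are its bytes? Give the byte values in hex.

U+0052: 1-byte form → 52.
U+22E1: 3-byte form → E2 8B A1.
U+36EDC: 4-byte form → F0 B6 BB 9C.
U+28353: 4-byte form → F0 A8 8D 93.
U+120ED: 4-byte form → F0 92 83 AD.
U+F977: 3-byte form → EF A5 B7.
U+F4FB: 3-byte form → EF 93 BB.
U+03AA: 2-byte form → CE AA.
Concatenated (24 bytes): 52 E2 8B A1 F0 B6 BB 9C F0 A8 8D 93 F0 92 83 AD EF A5 B7 EF 93 BB CE AA.

52 E2 8B A1 F0 B6 BB 9C F0 A8 8D 93 F0 92 83 AD EF A5 B7 EF 93 BB CE AA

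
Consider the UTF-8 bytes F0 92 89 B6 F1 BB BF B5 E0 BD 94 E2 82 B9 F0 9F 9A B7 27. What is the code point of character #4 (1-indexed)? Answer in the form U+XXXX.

U+20B9

Offset 0: leading byte 0xF0 = 11110000 → 4-byte char #1 = F0 92 89 B6.
Offset 4: leading byte 0xF1 = 11110001 → 4-byte char #2 = F1 BB BF B5.
Offset 8: leading byte 0xE0 = 11100000 → 3-byte char #3 = E0 BD 94.
Offset 11: leading byte 0xE2 = 11100010 → 3-byte char #4 = E2 82 B9.
Leading byte 0xE2 = 11100010 matches 1110xxxx → 3-byte sequence.
Byte 1: 0xE2 = 11100010, payload 0010 (4 bits).
Byte 2: 0x82 = 10000010 (10xxxxxx ✓), payload 000010.
Byte 3: 0xB9 = 10111001 (10xxxxxx ✓), payload 111001.
Concatenate: 0010000010111001 = 0x20B9 (16 bits → U+20B9).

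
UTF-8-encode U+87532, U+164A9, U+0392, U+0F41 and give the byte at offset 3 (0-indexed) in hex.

U+87532 → 4-byte form F2 87 94 B2 at offsets 0–3.
Offset 3 falls in char 1's range; it's byte 4 of F2 87 94 B2 = 0xB2.

0xB2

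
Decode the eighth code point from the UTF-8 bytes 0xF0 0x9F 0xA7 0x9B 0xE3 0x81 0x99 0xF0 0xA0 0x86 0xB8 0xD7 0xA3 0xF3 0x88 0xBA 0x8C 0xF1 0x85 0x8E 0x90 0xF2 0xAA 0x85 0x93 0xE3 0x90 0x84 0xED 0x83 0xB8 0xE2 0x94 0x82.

U+3404

Offset 0: leading byte 0xF0 = 11110000 → 4-byte char #1 = F0 9F A7 9B.
Offset 4: leading byte 0xE3 = 11100011 → 3-byte char #2 = E3 81 99.
Offset 7: leading byte 0xF0 = 11110000 → 4-byte char #3 = F0 A0 86 B8.
Offset 11: leading byte 0xD7 = 11010111 → 2-byte char #4 = D7 A3.
Offset 13: leading byte 0xF3 = 11110011 → 4-byte char #5 = F3 88 BA 8C.
Offset 17: leading byte 0xF1 = 11110001 → 4-byte char #6 = F1 85 8E 90.
Offset 21: leading byte 0xF2 = 11110010 → 4-byte char #7 = F2 AA 85 93.
Offset 25: leading byte 0xE3 = 11100011 → 3-byte char #8 = E3 90 84.
Leading byte 0xE3 = 11100011 matches 1110xxxx → 3-byte sequence.
Byte 1: 0xE3 = 11100011, payload 0011 (4 bits).
Byte 2: 0x90 = 10010000 (10xxxxxx ✓), payload 010000.
Byte 3: 0x84 = 10000100 (10xxxxxx ✓), payload 000100.
Concatenate: 0011010000000100 = 0x3404 (16 bits → U+3404).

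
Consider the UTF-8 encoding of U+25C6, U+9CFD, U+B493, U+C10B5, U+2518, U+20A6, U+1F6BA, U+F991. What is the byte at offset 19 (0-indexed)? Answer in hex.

0xF0

U+25C6 → 3-byte form E2 97 86 at offsets 0–2.
U+9CFD → 3-byte form E9 B3 BD at offsets 3–5.
U+B493 → 3-byte form EB 92 93 at offsets 6–8.
U+C10B5 → 4-byte form F3 81 82 B5 at offsets 9–12.
U+2518 → 3-byte form E2 94 98 at offsets 13–15.
U+20A6 → 3-byte form E2 82 A6 at offsets 16–18.
U+1F6BA → 4-byte form F0 9F 9A BA at offsets 19–22.
Offset 19 falls in char 7's range; it's byte 1 of F0 9F 9A BA = 0xF0.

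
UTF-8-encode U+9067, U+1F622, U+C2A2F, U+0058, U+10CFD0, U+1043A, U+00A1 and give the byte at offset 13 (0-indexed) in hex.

U+9067 → 3-byte form E9 81 A7 at offsets 0–2.
U+1F622 → 4-byte form F0 9F 98 A2 at offsets 3–6.
U+C2A2F → 4-byte form F3 82 A8 AF at offsets 7–10.
U+0058 → 1-byte form 58 at offsets 11–11.
U+10CFD0 → 4-byte form F4 8C BF 90 at offsets 12–15.
Offset 13 falls in char 5's range; it's byte 2 of F4 8C BF 90 = 0x8C.

0x8C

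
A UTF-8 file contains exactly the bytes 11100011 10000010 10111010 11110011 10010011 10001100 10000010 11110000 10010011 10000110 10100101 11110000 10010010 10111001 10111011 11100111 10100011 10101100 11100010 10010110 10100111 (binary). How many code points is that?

6

Byte at offset 0: 0xE3 = 11100011 → 3-byte char (#1). Advance 3.
Byte at offset 3: 0xF3 = 11110011 → 4-byte char (#2). Advance 4.
Byte at offset 7: 0xF0 = 11110000 → 4-byte char (#3). Advance 4.
Byte at offset 11: 0xF0 = 11110000 → 4-byte char (#4). Advance 4.
Byte at offset 15: 0xE7 = 11100111 → 3-byte char (#5). Advance 3.
Byte at offset 18: 0xE2 = 11100010 → 3-byte char (#6). Advance 3.
Reached end at offset 21 after 6 code points.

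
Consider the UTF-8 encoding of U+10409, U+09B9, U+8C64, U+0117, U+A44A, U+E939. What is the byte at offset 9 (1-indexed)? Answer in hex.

0xB1

1-indexed offset 9 is 0-indexed offset 8.
U+10409 → 4-byte form F0 90 90 89 at offsets 0–3.
U+09B9 → 3-byte form E0 A6 B9 at offsets 4–6.
U+8C64 → 3-byte form E8 B1 A4 at offsets 7–9.
Offset 8 falls in char 3's range; it's byte 2 of E8 B1 A4 = 0xB1.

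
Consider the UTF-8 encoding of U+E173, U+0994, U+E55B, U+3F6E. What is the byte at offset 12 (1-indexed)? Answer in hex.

1-indexed offset 12 is 0-indexed offset 11.
U+E173 → 3-byte form EE 85 B3 at offsets 0–2.
U+0994 → 3-byte form E0 A6 94 at offsets 3–5.
U+E55B → 3-byte form EE 95 9B at offsets 6–8.
U+3F6E → 3-byte form E3 BD AE at offsets 9–11.
Offset 11 falls in char 4's range; it's byte 3 of E3 BD AE = 0xAE.

0xAE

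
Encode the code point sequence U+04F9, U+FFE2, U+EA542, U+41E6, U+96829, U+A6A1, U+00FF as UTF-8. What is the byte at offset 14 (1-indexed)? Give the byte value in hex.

1-indexed offset 14 is 0-indexed offset 13.
U+04F9 → 2-byte form D3 B9 at offsets 0–1.
U+FFE2 → 3-byte form EF BF A2 at offsets 2–4.
U+EA542 → 4-byte form F3 AA 95 82 at offsets 5–8.
U+41E6 → 3-byte form E4 87 A6 at offsets 9–11.
U+96829 → 4-byte form F2 96 A0 A9 at offsets 12–15.
Offset 13 falls in char 5's range; it's byte 2 of F2 96 A0 A9 = 0x96.

0x96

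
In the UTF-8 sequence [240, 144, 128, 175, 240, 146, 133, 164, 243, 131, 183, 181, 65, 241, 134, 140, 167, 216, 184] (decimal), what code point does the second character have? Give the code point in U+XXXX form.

U+12164

Offset 0: leading byte 0xF0 = 11110000 → 4-byte char #1 = F0 90 80 AF.
Offset 4: leading byte 0xF0 = 11110000 → 4-byte char #2 = F0 92 85 A4.
Leading byte 0xF0 = 11110000 matches 11110xxx → 4-byte sequence.
Byte 1: 0xF0 = 11110000, payload 000 (3 bits).
Byte 2: 0x92 = 10010010 (10xxxxxx ✓), payload 010010.
Byte 3: 0x85 = 10000101 (10xxxxxx ✓), payload 000101.
Byte 4: 0xA4 = 10100100 (10xxxxxx ✓), payload 100100.
Concatenate: 000010010000101100100 = 0x12164 (21 bits → U+12164).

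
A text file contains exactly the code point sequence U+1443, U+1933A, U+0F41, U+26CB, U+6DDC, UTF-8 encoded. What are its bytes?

E1 91 83 F0 99 8C BA E0 BD 81 E2 9B 8B E6 B7 9C

U+1443: 3-byte form → E1 91 83.
U+1933A: 4-byte form → F0 99 8C BA.
U+0F41: 3-byte form → E0 BD 81.
U+26CB: 3-byte form → E2 9B 8B.
U+6DDC: 3-byte form → E6 B7 9C.
Concatenated (16 bytes): E1 91 83 F0 99 8C BA E0 BD 81 E2 9B 8B E6 B7 9C.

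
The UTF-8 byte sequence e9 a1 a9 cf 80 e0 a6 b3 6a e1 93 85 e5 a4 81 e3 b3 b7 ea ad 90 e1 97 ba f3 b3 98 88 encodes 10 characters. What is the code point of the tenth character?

Offset 0: leading byte 0xE9 = 11101001 → 3-byte char #1 = E9 A1 A9.
Offset 3: leading byte 0xCF = 11001111 → 2-byte char #2 = CF 80.
Offset 5: leading byte 0xE0 = 11100000 → 3-byte char #3 = E0 A6 B3.
Offset 8: leading byte 0x6A = 01101010 → 1-byte char #4 = 6A.
Offset 9: leading byte 0xE1 = 11100001 → 3-byte char #5 = E1 93 85.
Offset 12: leading byte 0xE5 = 11100101 → 3-byte char #6 = E5 A4 81.
Offset 15: leading byte 0xE3 = 11100011 → 3-byte char #7 = E3 B3 B7.
Offset 18: leading byte 0xEA = 11101010 → 3-byte char #8 = EA AD 90.
Offset 21: leading byte 0xE1 = 11100001 → 3-byte char #9 = E1 97 BA.
Offset 24: leading byte 0xF3 = 11110011 → 4-byte char #10 = F3 B3 98 88.
Leading byte 0xF3 = 11110011 matches 11110xxx → 4-byte sequence.
Byte 1: 0xF3 = 11110011, payload 011 (3 bits).
Byte 2: 0xB3 = 10110011 (10xxxxxx ✓), payload 110011.
Byte 3: 0x98 = 10011000 (10xxxxxx ✓), payload 011000.
Byte 4: 0x88 = 10001000 (10xxxxxx ✓), payload 001000.
Concatenate: 011110011011000001000 = 0xF3608 (21 bits → U+F3608).

U+F3608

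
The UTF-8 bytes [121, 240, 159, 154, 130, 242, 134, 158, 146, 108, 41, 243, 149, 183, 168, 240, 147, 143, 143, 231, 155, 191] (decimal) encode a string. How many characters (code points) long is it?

Byte at offset 0: 0x79 = 01111001 → 1-byte char (#1). Advance 1.
Byte at offset 1: 0xF0 = 11110000 → 4-byte char (#2). Advance 4.
Byte at offset 5: 0xF2 = 11110010 → 4-byte char (#3). Advance 4.
Byte at offset 9: 0x6C = 01101100 → 1-byte char (#4). Advance 1.
Byte at offset 10: 0x29 = 00101001 → 1-byte char (#5). Advance 1.
Byte at offset 11: 0xF3 = 11110011 → 4-byte char (#6). Advance 4.
Byte at offset 15: 0xF0 = 11110000 → 4-byte char (#7). Advance 4.
Byte at offset 19: 0xE7 = 11100111 → 3-byte char (#8). Advance 3.
Reached end at offset 22 after 8 code points.

8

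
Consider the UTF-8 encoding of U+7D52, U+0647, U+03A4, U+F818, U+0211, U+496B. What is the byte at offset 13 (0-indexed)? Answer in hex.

0xA5

U+7D52 → 3-byte form E7 B5 92 at offsets 0–2.
U+0647 → 2-byte form D9 87 at offsets 3–4.
U+03A4 → 2-byte form CE A4 at offsets 5–6.
U+F818 → 3-byte form EF A0 98 at offsets 7–9.
U+0211 → 2-byte form C8 91 at offsets 10–11.
U+496B → 3-byte form E4 A5 AB at offsets 12–14.
Offset 13 falls in char 6's range; it's byte 2 of E4 A5 AB = 0xA5.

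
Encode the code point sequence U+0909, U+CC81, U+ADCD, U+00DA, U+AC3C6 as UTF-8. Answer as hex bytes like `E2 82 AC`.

U+0909: 3-byte form → E0 A4 89.
U+CC81: 3-byte form → EC B2 81.
U+ADCD: 3-byte form → EA B7 8D.
U+00DA: 2-byte form → C3 9A.
U+AC3C6: 4-byte form → F2 AC 8F 86.
Concatenated (15 bytes): E0 A4 89 EC B2 81 EA B7 8D C3 9A F2 AC 8F 86.

E0 A4 89 EC B2 81 EA B7 8D C3 9A F2 AC 8F 86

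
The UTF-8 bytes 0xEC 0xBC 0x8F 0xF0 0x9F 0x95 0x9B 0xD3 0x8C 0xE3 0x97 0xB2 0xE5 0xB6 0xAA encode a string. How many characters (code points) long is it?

Byte at offset 0: 0xEC = 11101100 → 3-byte char (#1). Advance 3.
Byte at offset 3: 0xF0 = 11110000 → 4-byte char (#2). Advance 4.
Byte at offset 7: 0xD3 = 11010011 → 2-byte char (#3). Advance 2.
Byte at offset 9: 0xE3 = 11100011 → 3-byte char (#4). Advance 3.
Byte at offset 12: 0xE5 = 11100101 → 3-byte char (#5). Advance 3.
Reached end at offset 15 after 5 code points.

5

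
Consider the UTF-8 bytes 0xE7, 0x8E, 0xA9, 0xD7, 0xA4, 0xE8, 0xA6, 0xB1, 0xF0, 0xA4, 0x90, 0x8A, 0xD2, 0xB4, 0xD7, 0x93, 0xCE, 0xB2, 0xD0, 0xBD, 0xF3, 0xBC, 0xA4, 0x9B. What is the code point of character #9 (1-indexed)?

U+FC91B

Offset 0: leading byte 0xE7 = 11100111 → 3-byte char #1 = E7 8E A9.
Offset 3: leading byte 0xD7 = 11010111 → 2-byte char #2 = D7 A4.
Offset 5: leading byte 0xE8 = 11101000 → 3-byte char #3 = E8 A6 B1.
Offset 8: leading byte 0xF0 = 11110000 → 4-byte char #4 = F0 A4 90 8A.
Offset 12: leading byte 0xD2 = 11010010 → 2-byte char #5 = D2 B4.
Offset 14: leading byte 0xD7 = 11010111 → 2-byte char #6 = D7 93.
Offset 16: leading byte 0xCE = 11001110 → 2-byte char #7 = CE B2.
Offset 18: leading byte 0xD0 = 11010000 → 2-byte char #8 = D0 BD.
Offset 20: leading byte 0xF3 = 11110011 → 4-byte char #9 = F3 BC A4 9B.
Leading byte 0xF3 = 11110011 matches 11110xxx → 4-byte sequence.
Byte 1: 0xF3 = 11110011, payload 011 (3 bits).
Byte 2: 0xBC = 10111100 (10xxxxxx ✓), payload 111100.
Byte 3: 0xA4 = 10100100 (10xxxxxx ✓), payload 100100.
Byte 4: 0x9B = 10011011 (10xxxxxx ✓), payload 011011.
Concatenate: 011111100100100011011 = 0xFC91B (21 bits → U+FC91B).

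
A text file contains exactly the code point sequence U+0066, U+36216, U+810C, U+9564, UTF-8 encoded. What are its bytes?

66 F0 B6 88 96 E8 84 8C E9 95 A4

U+0066: 1-byte form → 66.
U+36216: 4-byte form → F0 B6 88 96.
U+810C: 3-byte form → E8 84 8C.
U+9564: 3-byte form → E9 95 A4.
Concatenated (11 bytes): 66 F0 B6 88 96 E8 84 8C E9 95 A4.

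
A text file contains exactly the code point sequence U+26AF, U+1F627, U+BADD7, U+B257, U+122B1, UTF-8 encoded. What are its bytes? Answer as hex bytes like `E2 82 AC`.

E2 9A AF F0 9F 98 A7 F2 BA B7 97 EB 89 97 F0 92 8A B1

U+26AF: 3-byte form → E2 9A AF.
U+1F627: 4-byte form → F0 9F 98 A7.
U+BADD7: 4-byte form → F2 BA B7 97.
U+B257: 3-byte form → EB 89 97.
U+122B1: 4-byte form → F0 92 8A B1.
Concatenated (18 bytes): E2 9A AF F0 9F 98 A7 F2 BA B7 97 EB 89 97 F0 92 8A B1.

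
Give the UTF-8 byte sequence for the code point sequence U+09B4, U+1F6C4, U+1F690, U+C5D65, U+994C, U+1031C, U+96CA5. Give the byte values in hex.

E0 A6 B4 F0 9F 9B 84 F0 9F 9A 90 F3 85 B5 A5 E9 A5 8C F0 90 8C 9C F2 96 B2 A5

U+09B4: 3-byte form → E0 A6 B4.
U+1F6C4: 4-byte form → F0 9F 9B 84.
U+1F690: 4-byte form → F0 9F 9A 90.
U+C5D65: 4-byte form → F3 85 B5 A5.
U+994C: 3-byte form → E9 A5 8C.
U+1031C: 4-byte form → F0 90 8C 9C.
U+96CA5: 4-byte form → F2 96 B2 A5.
Concatenated (26 bytes): E0 A6 B4 F0 9F 9B 84 F0 9F 9A 90 F3 85 B5 A5 E9 A5 8C F0 90 8C 9C F2 96 B2 A5.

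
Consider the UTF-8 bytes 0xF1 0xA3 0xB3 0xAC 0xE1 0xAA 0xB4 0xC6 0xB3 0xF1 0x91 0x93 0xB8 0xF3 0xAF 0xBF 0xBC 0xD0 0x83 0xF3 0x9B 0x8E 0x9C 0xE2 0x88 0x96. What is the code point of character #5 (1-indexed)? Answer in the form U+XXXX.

Offset 0: leading byte 0xF1 = 11110001 → 4-byte char #1 = F1 A3 B3 AC.
Offset 4: leading byte 0xE1 = 11100001 → 3-byte char #2 = E1 AA B4.
Offset 7: leading byte 0xC6 = 11000110 → 2-byte char #3 = C6 B3.
Offset 9: leading byte 0xF1 = 11110001 → 4-byte char #4 = F1 91 93 B8.
Offset 13: leading byte 0xF3 = 11110011 → 4-byte char #5 = F3 AF BF BC.
Leading byte 0xF3 = 11110011 matches 11110xxx → 4-byte sequence.
Byte 1: 0xF3 = 11110011, payload 011 (3 bits).
Byte 2: 0xAF = 10101111 (10xxxxxx ✓), payload 101111.
Byte 3: 0xBF = 10111111 (10xxxxxx ✓), payload 111111.
Byte 4: 0xBC = 10111100 (10xxxxxx ✓), payload 111100.
Concatenate: 011101111111111111100 = 0xEFFFC (21 bits → U+EFFFC).

U+EFFFC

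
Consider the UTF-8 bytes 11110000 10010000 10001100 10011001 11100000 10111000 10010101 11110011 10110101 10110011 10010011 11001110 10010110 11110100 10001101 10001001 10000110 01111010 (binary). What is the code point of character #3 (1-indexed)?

Offset 0: leading byte 0xF0 = 11110000 → 4-byte char #1 = F0 90 8C 99.
Offset 4: leading byte 0xE0 = 11100000 → 3-byte char #2 = E0 B8 95.
Offset 7: leading byte 0xF3 = 11110011 → 4-byte char #3 = F3 B5 B3 93.
Leading byte 0xF3 = 11110011 matches 11110xxx → 4-byte sequence.
Byte 1: 0xF3 = 11110011, payload 011 (3 bits).
Byte 2: 0xB5 = 10110101 (10xxxxxx ✓), payload 110101.
Byte 3: 0xB3 = 10110011 (10xxxxxx ✓), payload 110011.
Byte 4: 0x93 = 10010011 (10xxxxxx ✓), payload 010011.
Concatenate: 011110101110011010011 = 0xF5CD3 (21 bits → U+F5CD3).

U+F5CD3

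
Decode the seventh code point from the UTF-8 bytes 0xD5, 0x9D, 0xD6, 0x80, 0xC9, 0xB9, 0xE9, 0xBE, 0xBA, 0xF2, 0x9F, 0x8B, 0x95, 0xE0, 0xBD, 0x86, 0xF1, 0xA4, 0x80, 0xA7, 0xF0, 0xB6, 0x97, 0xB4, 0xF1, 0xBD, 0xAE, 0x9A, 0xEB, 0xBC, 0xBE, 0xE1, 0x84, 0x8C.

U+64027

Offset 0: leading byte 0xD5 = 11010101 → 2-byte char #1 = D5 9D.
Offset 2: leading byte 0xD6 = 11010110 → 2-byte char #2 = D6 80.
Offset 4: leading byte 0xC9 = 11001001 → 2-byte char #3 = C9 B9.
Offset 6: leading byte 0xE9 = 11101001 → 3-byte char #4 = E9 BE BA.
Offset 9: leading byte 0xF2 = 11110010 → 4-byte char #5 = F2 9F 8B 95.
Offset 13: leading byte 0xE0 = 11100000 → 3-byte char #6 = E0 BD 86.
Offset 16: leading byte 0xF1 = 11110001 → 4-byte char #7 = F1 A4 80 A7.
Leading byte 0xF1 = 11110001 matches 11110xxx → 4-byte sequence.
Byte 1: 0xF1 = 11110001, payload 001 (3 bits).
Byte 2: 0xA4 = 10100100 (10xxxxxx ✓), payload 100100.
Byte 3: 0x80 = 10000000 (10xxxxxx ✓), payload 000000.
Byte 4: 0xA7 = 10100111 (10xxxxxx ✓), payload 100111.
Concatenate: 001100100000000100111 = 0x64027 (21 bits → U+64027).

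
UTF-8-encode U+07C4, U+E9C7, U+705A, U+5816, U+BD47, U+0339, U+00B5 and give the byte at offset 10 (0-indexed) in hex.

0x96

U+07C4 → 2-byte form DF 84 at offsets 0–1.
U+E9C7 → 3-byte form EE A7 87 at offsets 2–4.
U+705A → 3-byte form E7 81 9A at offsets 5–7.
U+5816 → 3-byte form E5 A0 96 at offsets 8–10.
Offset 10 falls in char 4's range; it's byte 3 of E5 A0 96 = 0x96.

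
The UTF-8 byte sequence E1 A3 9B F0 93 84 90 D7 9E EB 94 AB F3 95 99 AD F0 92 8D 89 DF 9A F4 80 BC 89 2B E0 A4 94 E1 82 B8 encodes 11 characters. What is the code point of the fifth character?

Offset 0: leading byte 0xE1 = 11100001 → 3-byte char #1 = E1 A3 9B.
Offset 3: leading byte 0xF0 = 11110000 → 4-byte char #2 = F0 93 84 90.
Offset 7: leading byte 0xD7 = 11010111 → 2-byte char #3 = D7 9E.
Offset 9: leading byte 0xEB = 11101011 → 3-byte char #4 = EB 94 AB.
Offset 12: leading byte 0xF3 = 11110011 → 4-byte char #5 = F3 95 99 AD.
Leading byte 0xF3 = 11110011 matches 11110xxx → 4-byte sequence.
Byte 1: 0xF3 = 11110011, payload 011 (3 bits).
Byte 2: 0x95 = 10010101 (10xxxxxx ✓), payload 010101.
Byte 3: 0x99 = 10011001 (10xxxxxx ✓), payload 011001.
Byte 4: 0xAD = 10101101 (10xxxxxx ✓), payload 101101.
Concatenate: 011010101011001101101 = 0xD566D (21 bits → U+D566D).

U+D566D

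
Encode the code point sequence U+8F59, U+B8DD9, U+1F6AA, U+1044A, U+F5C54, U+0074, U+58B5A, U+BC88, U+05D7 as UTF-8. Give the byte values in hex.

U+8F59: 3-byte form → E8 BD 99.
U+B8DD9: 4-byte form → F2 B8 B7 99.
U+1F6AA: 4-byte form → F0 9F 9A AA.
U+1044A: 4-byte form → F0 90 91 8A.
U+F5C54: 4-byte form → F3 B5 B1 94.
U+0074: 1-byte form → 74.
U+58B5A: 4-byte form → F1 98 AD 9A.
U+BC88: 3-byte form → EB B2 88.
U+05D7: 2-byte form → D7 97.
Concatenated (29 bytes): E8 BD 99 F2 B8 B7 99 F0 9F 9A AA F0 90 91 8A F3 B5 B1 94 74 F1 98 AD 9A EB B2 88 D7 97.

E8 BD 99 F2 B8 B7 99 F0 9F 9A AA F0 90 91 8A F3 B5 B1 94 74 F1 98 AD 9A EB B2 88 D7 97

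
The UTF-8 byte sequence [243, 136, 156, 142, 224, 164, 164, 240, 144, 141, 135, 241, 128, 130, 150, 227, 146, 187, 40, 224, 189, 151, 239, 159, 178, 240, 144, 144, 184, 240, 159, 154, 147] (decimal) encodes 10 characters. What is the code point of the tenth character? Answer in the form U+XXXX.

Offset 0: leading byte 0xF3 = 11110011 → 4-byte char #1 = F3 88 9C 8E.
Offset 4: leading byte 0xE0 = 11100000 → 3-byte char #2 = E0 A4 A4.
Offset 7: leading byte 0xF0 = 11110000 → 4-byte char #3 = F0 90 8D 87.
Offset 11: leading byte 0xF1 = 11110001 → 4-byte char #4 = F1 80 82 96.
Offset 15: leading byte 0xE3 = 11100011 → 3-byte char #5 = E3 92 BB.
Offset 18: leading byte 0x28 = 00101000 → 1-byte char #6 = 28.
Offset 19: leading byte 0xE0 = 11100000 → 3-byte char #7 = E0 BD 97.
Offset 22: leading byte 0xEF = 11101111 → 3-byte char #8 = EF 9F B2.
Offset 25: leading byte 0xF0 = 11110000 → 4-byte char #9 = F0 90 90 B8.
Offset 29: leading byte 0xF0 = 11110000 → 4-byte char #10 = F0 9F 9A 93.
Leading byte 0xF0 = 11110000 matches 11110xxx → 4-byte sequence.
Byte 1: 0xF0 = 11110000, payload 000 (3 bits).
Byte 2: 0x9F = 10011111 (10xxxxxx ✓), payload 011111.
Byte 3: 0x9A = 10011010 (10xxxxxx ✓), payload 011010.
Byte 4: 0x93 = 10010011 (10xxxxxx ✓), payload 010011.
Concatenate: 000011111011010010011 = 0x1F693 (21 bits → U+1F693).

U+1F693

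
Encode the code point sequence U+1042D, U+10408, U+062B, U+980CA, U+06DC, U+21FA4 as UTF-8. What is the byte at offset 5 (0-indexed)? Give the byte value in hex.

U+1042D → 4-byte form F0 90 90 AD at offsets 0–3.
U+10408 → 4-byte form F0 90 90 88 at offsets 4–7.
Offset 5 falls in char 2's range; it's byte 2 of F0 90 90 88 = 0x90.

0x90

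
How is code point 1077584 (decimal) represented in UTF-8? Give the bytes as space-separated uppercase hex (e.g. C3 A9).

F4 87 85 90

U+107150 = 0x107150 = 1077584 decimal. In range U+10000–U+10FFFF → 4-byte form: 11110xxx 10xxxxxx 10xxxxxx 10xxxxxx.
Binary (21 bits): 100000111000101010000.
Split 3+6+6+6: 100 | 000111 | 000101 | 010000.
Byte 1: 11110100 = 0xF4.
Byte 2: 10000111 = 0x87.
Byte 3: 10000101 = 0x85.
Byte 4: 10010000 = 0x90.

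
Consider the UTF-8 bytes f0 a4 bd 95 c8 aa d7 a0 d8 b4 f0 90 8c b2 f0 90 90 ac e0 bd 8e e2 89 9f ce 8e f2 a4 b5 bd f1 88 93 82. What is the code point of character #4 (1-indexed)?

U+0634

Offset 0: leading byte 0xF0 = 11110000 → 4-byte char #1 = F0 A4 BD 95.
Offset 4: leading byte 0xC8 = 11001000 → 2-byte char #2 = C8 AA.
Offset 6: leading byte 0xD7 = 11010111 → 2-byte char #3 = D7 A0.
Offset 8: leading byte 0xD8 = 11011000 → 2-byte char #4 = D8 B4.
Leading byte 0xD8 = 11011000 matches 110xxxxx → 2-byte sequence.
Byte 1: 0xD8 = 11011000, payload 11000 (5 bits).
Byte 2: 0xB4 = 10110100 (10xxxxxx ✓), payload 110100.
Concatenate: 11000110100 = 0x634 (11 bits → U+0634).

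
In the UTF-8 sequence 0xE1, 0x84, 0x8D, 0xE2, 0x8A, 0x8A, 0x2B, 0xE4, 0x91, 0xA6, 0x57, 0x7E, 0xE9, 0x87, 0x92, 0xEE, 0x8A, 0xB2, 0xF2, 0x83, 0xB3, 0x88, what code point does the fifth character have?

Offset 0: leading byte 0xE1 = 11100001 → 3-byte char #1 = E1 84 8D.
Offset 3: leading byte 0xE2 = 11100010 → 3-byte char #2 = E2 8A 8A.
Offset 6: leading byte 0x2B = 00101011 → 1-byte char #3 = 2B.
Offset 7: leading byte 0xE4 = 11100100 → 3-byte char #4 = E4 91 A6.
Offset 10: leading byte 0x57 = 01010111 → 1-byte char #5 = 57.
Leading byte 0x57 = 01010111 matches 0xxxxxxx → 1-byte sequence.
Byte 1: 0x57 = 01010111, payload 1010111 (7 bits).
Concatenate: 1010111 = 0x57 (7 bits → U+0057).

U+0057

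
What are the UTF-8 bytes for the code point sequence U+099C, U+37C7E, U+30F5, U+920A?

E0 A6 9C F0 B7 B1 BE E3 83 B5 E9 88 8A

U+099C: 3-byte form → E0 A6 9C.
U+37C7E: 4-byte form → F0 B7 B1 BE.
U+30F5: 3-byte form → E3 83 B5.
U+920A: 3-byte form → E9 88 8A.
Concatenated (13 bytes): E0 A6 9C F0 B7 B1 BE E3 83 B5 E9 88 8A.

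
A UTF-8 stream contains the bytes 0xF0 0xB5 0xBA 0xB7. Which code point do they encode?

Leading byte 0xF0 = 11110000 matches 11110xxx → 4-byte sequence.
Byte 1: 0xF0 = 11110000, payload 000 (3 bits).
Byte 2: 0xB5 = 10110101 (10xxxxxx ✓), payload 110101.
Byte 3: 0xBA = 10111010 (10xxxxxx ✓), payload 111010.
Byte 4: 0xB7 = 10110111 (10xxxxxx ✓), payload 110111.
Concatenate: 000110101111010110111 = 0x35EB7 (21 bits → U+35EB7).

U+35EB7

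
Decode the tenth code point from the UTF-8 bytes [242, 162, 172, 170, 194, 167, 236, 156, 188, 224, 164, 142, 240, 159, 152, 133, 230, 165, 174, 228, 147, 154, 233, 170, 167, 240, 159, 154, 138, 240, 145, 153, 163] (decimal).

U+11663

Offset 0: leading byte 0xF2 = 11110010 → 4-byte char #1 = F2 A2 AC AA.
Offset 4: leading byte 0xC2 = 11000010 → 2-byte char #2 = C2 A7.
Offset 6: leading byte 0xEC = 11101100 → 3-byte char #3 = EC 9C BC.
Offset 9: leading byte 0xE0 = 11100000 → 3-byte char #4 = E0 A4 8E.
Offset 12: leading byte 0xF0 = 11110000 → 4-byte char #5 = F0 9F 98 85.
Offset 16: leading byte 0xE6 = 11100110 → 3-byte char #6 = E6 A5 AE.
Offset 19: leading byte 0xE4 = 11100100 → 3-byte char #7 = E4 93 9A.
Offset 22: leading byte 0xE9 = 11101001 → 3-byte char #8 = E9 AA A7.
Offset 25: leading byte 0xF0 = 11110000 → 4-byte char #9 = F0 9F 9A 8A.
Offset 29: leading byte 0xF0 = 11110000 → 4-byte char #10 = F0 91 99 A3.
Leading byte 0xF0 = 11110000 matches 11110xxx → 4-byte sequence.
Byte 1: 0xF0 = 11110000, payload 000 (3 bits).
Byte 2: 0x91 = 10010001 (10xxxxxx ✓), payload 010001.
Byte 3: 0x99 = 10011001 (10xxxxxx ✓), payload 011001.
Byte 4: 0xA3 = 10100011 (10xxxxxx ✓), payload 100011.
Concatenate: 000010001011001100011 = 0x11663 (21 bits → U+11663).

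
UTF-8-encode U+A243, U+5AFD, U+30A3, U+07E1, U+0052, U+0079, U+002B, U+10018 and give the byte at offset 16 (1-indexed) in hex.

0x90

1-indexed offset 16 is 0-indexed offset 15.
U+A243 → 3-byte form EA 89 83 at offsets 0–2.
U+5AFD → 3-byte form E5 AB BD at offsets 3–5.
U+30A3 → 3-byte form E3 82 A3 at offsets 6–8.
U+07E1 → 2-byte form DF A1 at offsets 9–10.
U+0052 → 1-byte form 52 at offsets 11–11.
U+0079 → 1-byte form 79 at offsets 12–12.
U+002B → 1-byte form 2B at offsets 13–13.
U+10018 → 4-byte form F0 90 80 98 at offsets 14–17.
Offset 15 falls in char 8's range; it's byte 2 of F0 90 80 98 = 0x90.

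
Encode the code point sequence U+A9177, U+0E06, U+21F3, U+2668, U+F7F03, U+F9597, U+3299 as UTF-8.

U+A9177: 4-byte form → F2 A9 85 B7.
U+0E06: 3-byte form → E0 B8 86.
U+21F3: 3-byte form → E2 87 B3.
U+2668: 3-byte form → E2 99 A8.
U+F7F03: 4-byte form → F3 B7 BC 83.
U+F9597: 4-byte form → F3 B9 96 97.
U+3299: 3-byte form → E3 8A 99.
Concatenated (24 bytes): F2 A9 85 B7 E0 B8 86 E2 87 B3 E2 99 A8 F3 B7 BC 83 F3 B9 96 97 E3 8A 99.

F2 A9 85 B7 E0 B8 86 E2 87 B3 E2 99 A8 F3 B7 BC 83 F3 B9 96 97 E3 8A 99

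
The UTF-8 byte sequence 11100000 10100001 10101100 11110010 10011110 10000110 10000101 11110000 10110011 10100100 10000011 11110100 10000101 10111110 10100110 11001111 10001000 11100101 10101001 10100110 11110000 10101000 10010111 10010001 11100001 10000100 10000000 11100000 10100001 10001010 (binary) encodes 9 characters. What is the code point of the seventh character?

Offset 0: leading byte 0xE0 = 11100000 → 3-byte char #1 = E0 A1 AC.
Offset 3: leading byte 0xF2 = 11110010 → 4-byte char #2 = F2 9E 86 85.
Offset 7: leading byte 0xF0 = 11110000 → 4-byte char #3 = F0 B3 A4 83.
Offset 11: leading byte 0xF4 = 11110100 → 4-byte char #4 = F4 85 BE A6.
Offset 15: leading byte 0xCF = 11001111 → 2-byte char #5 = CF 88.
Offset 17: leading byte 0xE5 = 11100101 → 3-byte char #6 = E5 A9 A6.
Offset 20: leading byte 0xF0 = 11110000 → 4-byte char #7 = F0 A8 97 91.
Leading byte 0xF0 = 11110000 matches 11110xxx → 4-byte sequence.
Byte 1: 0xF0 = 11110000, payload 000 (3 bits).
Byte 2: 0xA8 = 10101000 (10xxxxxx ✓), payload 101000.
Byte 3: 0x97 = 10010111 (10xxxxxx ✓), payload 010111.
Byte 4: 0x91 = 10010001 (10xxxxxx ✓), payload 010001.
Concatenate: 000101000010111010001 = 0x285D1 (21 bits → U+285D1).

U+285D1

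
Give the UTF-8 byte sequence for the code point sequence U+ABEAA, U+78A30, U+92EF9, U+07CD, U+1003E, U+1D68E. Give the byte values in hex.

U+ABEAA: 4-byte form → F2 AB BA AA.
U+78A30: 4-byte form → F1 B8 A8 B0.
U+92EF9: 4-byte form → F2 92 BB B9.
U+07CD: 2-byte form → DF 8D.
U+1003E: 4-byte form → F0 90 80 BE.
U+1D68E: 4-byte form → F0 9D 9A 8E.
Concatenated (22 bytes): F2 AB BA AA F1 B8 A8 B0 F2 92 BB B9 DF 8D F0 90 80 BE F0 9D 9A 8E.

F2 AB BA AA F1 B8 A8 B0 F2 92 BB B9 DF 8D F0 90 80 BE F0 9D 9A 8E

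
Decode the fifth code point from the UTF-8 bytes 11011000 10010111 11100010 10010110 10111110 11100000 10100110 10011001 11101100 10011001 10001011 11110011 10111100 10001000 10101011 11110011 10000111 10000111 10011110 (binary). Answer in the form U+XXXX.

U+FC22B

Offset 0: leading byte 0xD8 = 11011000 → 2-byte char #1 = D8 97.
Offset 2: leading byte 0xE2 = 11100010 → 3-byte char #2 = E2 96 BE.
Offset 5: leading byte 0xE0 = 11100000 → 3-byte char #3 = E0 A6 99.
Offset 8: leading byte 0xEC = 11101100 → 3-byte char #4 = EC 99 8B.
Offset 11: leading byte 0xF3 = 11110011 → 4-byte char #5 = F3 BC 88 AB.
Leading byte 0xF3 = 11110011 matches 11110xxx → 4-byte sequence.
Byte 1: 0xF3 = 11110011, payload 011 (3 bits).
Byte 2: 0xBC = 10111100 (10xxxxxx ✓), payload 111100.
Byte 3: 0x88 = 10001000 (10xxxxxx ✓), payload 001000.
Byte 4: 0xAB = 10101011 (10xxxxxx ✓), payload 101011.
Concatenate: 011111100001000101011 = 0xFC22B (21 bits → U+FC22B).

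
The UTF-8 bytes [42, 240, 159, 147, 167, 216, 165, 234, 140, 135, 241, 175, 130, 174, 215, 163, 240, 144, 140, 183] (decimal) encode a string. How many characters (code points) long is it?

Byte at offset 0: 0x2A = 00101010 → 1-byte char (#1). Advance 1.
Byte at offset 1: 0xF0 = 11110000 → 4-byte char (#2). Advance 4.
Byte at offset 5: 0xD8 = 11011000 → 2-byte char (#3). Advance 2.
Byte at offset 7: 0xEA = 11101010 → 3-byte char (#4). Advance 3.
Byte at offset 10: 0xF1 = 11110001 → 4-byte char (#5). Advance 4.
Byte at offset 14: 0xD7 = 11010111 → 2-byte char (#6). Advance 2.
Byte at offset 16: 0xF0 = 11110000 → 4-byte char (#7). Advance 4.
Reached end at offset 20 after 7 code points.

7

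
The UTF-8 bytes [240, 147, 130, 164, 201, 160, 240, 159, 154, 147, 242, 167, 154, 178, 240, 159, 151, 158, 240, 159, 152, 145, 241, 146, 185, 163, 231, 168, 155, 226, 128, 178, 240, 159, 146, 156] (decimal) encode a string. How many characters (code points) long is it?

Byte at offset 0: 0xF0 = 11110000 → 4-byte char (#1). Advance 4.
Byte at offset 4: 0xC9 = 11001001 → 2-byte char (#2). Advance 2.
Byte at offset 6: 0xF0 = 11110000 → 4-byte char (#3). Advance 4.
Byte at offset 10: 0xF2 = 11110010 → 4-byte char (#4). Advance 4.
Byte at offset 14: 0xF0 = 11110000 → 4-byte char (#5). Advance 4.
Byte at offset 18: 0xF0 = 11110000 → 4-byte char (#6). Advance 4.
Byte at offset 22: 0xF1 = 11110001 → 4-byte char (#7). Advance 4.
Byte at offset 26: 0xE7 = 11100111 → 3-byte char (#8). Advance 3.
Byte at offset 29: 0xE2 = 11100010 → 3-byte char (#9). Advance 3.
Byte at offset 32: 0xF0 = 11110000 → 4-byte char (#10). Advance 4.
Reached end at offset 36 after 10 code points.

10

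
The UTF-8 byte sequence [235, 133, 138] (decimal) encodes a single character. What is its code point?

U+B14A

Leading byte 0xEB = 11101011 matches 1110xxxx → 3-byte sequence.
Byte 1: 0xEB = 11101011, payload 1011 (4 bits).
Byte 2: 0x85 = 10000101 (10xxxxxx ✓), payload 000101.
Byte 3: 0x8A = 10001010 (10xxxxxx ✓), payload 001010.
Concatenate: 1011000101001010 = 0xB14A (16 bits → U+B14A).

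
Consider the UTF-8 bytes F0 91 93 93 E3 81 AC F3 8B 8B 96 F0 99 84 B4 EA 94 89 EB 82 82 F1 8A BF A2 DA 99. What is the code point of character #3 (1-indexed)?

Offset 0: leading byte 0xF0 = 11110000 → 4-byte char #1 = F0 91 93 93.
Offset 4: leading byte 0xE3 = 11100011 → 3-byte char #2 = E3 81 AC.
Offset 7: leading byte 0xF3 = 11110011 → 4-byte char #3 = F3 8B 8B 96.
Leading byte 0xF3 = 11110011 matches 11110xxx → 4-byte sequence.
Byte 1: 0xF3 = 11110011, payload 011 (3 bits).
Byte 2: 0x8B = 10001011 (10xxxxxx ✓), payload 001011.
Byte 3: 0x8B = 10001011 (10xxxxxx ✓), payload 001011.
Byte 4: 0x96 = 10010110 (10xxxxxx ✓), payload 010110.
Concatenate: 011001011001011010110 = 0xCB2D6 (21 bits → U+CB2D6).

U+CB2D6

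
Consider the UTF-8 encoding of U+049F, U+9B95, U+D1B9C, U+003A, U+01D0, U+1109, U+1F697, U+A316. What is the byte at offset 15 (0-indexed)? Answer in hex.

0xF0

U+049F → 2-byte form D2 9F at offsets 0–1.
U+9B95 → 3-byte form E9 AE 95 at offsets 2–4.
U+D1B9C → 4-byte form F3 91 AE 9C at offsets 5–8.
U+003A → 1-byte form 3A at offsets 9–9.
U+01D0 → 2-byte form C7 90 at offsets 10–11.
U+1109 → 3-byte form E1 84 89 at offsets 12–14.
U+1F697 → 4-byte form F0 9F 9A 97 at offsets 15–18.
Offset 15 falls in char 7's range; it's byte 1 of F0 9F 9A 97 = 0xF0.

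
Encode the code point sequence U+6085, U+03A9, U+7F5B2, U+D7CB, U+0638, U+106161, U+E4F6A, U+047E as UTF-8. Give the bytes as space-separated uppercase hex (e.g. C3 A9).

U+6085: 3-byte form → E6 82 85.
U+03A9: 2-byte form → CE A9.
U+7F5B2: 4-byte form → F1 BF 96 B2.
U+D7CB: 3-byte form → ED 9F 8B.
U+0638: 2-byte form → D8 B8.
U+106161: 4-byte form → F4 86 85 A1.
U+E4F6A: 4-byte form → F3 A4 BD AA.
U+047E: 2-byte form → D1 BE.
Concatenated (24 bytes): E6 82 85 CE A9 F1 BF 96 B2 ED 9F 8B D8 B8 F4 86 85 A1 F3 A4 BD AA D1 BE.

E6 82 85 CE A9 F1 BF 96 B2 ED 9F 8B D8 B8 F4 86 85 A1 F3 A4 BD AA D1 BE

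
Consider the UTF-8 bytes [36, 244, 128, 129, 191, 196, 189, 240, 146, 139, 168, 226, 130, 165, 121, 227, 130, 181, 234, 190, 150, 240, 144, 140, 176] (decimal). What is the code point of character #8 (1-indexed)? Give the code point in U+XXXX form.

U+AF96

Offset 0: leading byte 0x24 = 00100100 → 1-byte char #1 = 24.
Offset 1: leading byte 0xF4 = 11110100 → 4-byte char #2 = F4 80 81 BF.
Offset 5: leading byte 0xC4 = 11000100 → 2-byte char #3 = C4 BD.
Offset 7: leading byte 0xF0 = 11110000 → 4-byte char #4 = F0 92 8B A8.
Offset 11: leading byte 0xE2 = 11100010 → 3-byte char #5 = E2 82 A5.
Offset 14: leading byte 0x79 = 01111001 → 1-byte char #6 = 79.
Offset 15: leading byte 0xE3 = 11100011 → 3-byte char #7 = E3 82 B5.
Offset 18: leading byte 0xEA = 11101010 → 3-byte char #8 = EA BE 96.
Leading byte 0xEA = 11101010 matches 1110xxxx → 3-byte sequence.
Byte 1: 0xEA = 11101010, payload 1010 (4 bits).
Byte 2: 0xBE = 10111110 (10xxxxxx ✓), payload 111110.
Byte 3: 0x96 = 10010110 (10xxxxxx ✓), payload 010110.
Concatenate: 1010111110010110 = 0xAF96 (16 bits → U+AF96).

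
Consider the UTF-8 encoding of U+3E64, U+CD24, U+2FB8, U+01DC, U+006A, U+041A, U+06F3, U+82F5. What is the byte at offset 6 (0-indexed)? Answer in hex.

0xE2

U+3E64 → 3-byte form E3 B9 A4 at offsets 0–2.
U+CD24 → 3-byte form EC B4 A4 at offsets 3–5.
U+2FB8 → 3-byte form E2 BE B8 at offsets 6–8.
Offset 6 falls in char 3's range; it's byte 1 of E2 BE B8 = 0xE2.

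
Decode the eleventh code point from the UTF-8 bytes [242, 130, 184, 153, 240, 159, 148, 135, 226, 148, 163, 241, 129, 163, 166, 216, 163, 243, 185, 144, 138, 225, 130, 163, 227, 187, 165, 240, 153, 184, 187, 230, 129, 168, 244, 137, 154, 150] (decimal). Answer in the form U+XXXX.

U+109696

Offset 0: leading byte 0xF2 = 11110010 → 4-byte char #1 = F2 82 B8 99.
Offset 4: leading byte 0xF0 = 11110000 → 4-byte char #2 = F0 9F 94 87.
Offset 8: leading byte 0xE2 = 11100010 → 3-byte char #3 = E2 94 A3.
Offset 11: leading byte 0xF1 = 11110001 → 4-byte char #4 = F1 81 A3 A6.
Offset 15: leading byte 0xD8 = 11011000 → 2-byte char #5 = D8 A3.
Offset 17: leading byte 0xF3 = 11110011 → 4-byte char #6 = F3 B9 90 8A.
Offset 21: leading byte 0xE1 = 11100001 → 3-byte char #7 = E1 82 A3.
Offset 24: leading byte 0xE3 = 11100011 → 3-byte char #8 = E3 BB A5.
Offset 27: leading byte 0xF0 = 11110000 → 4-byte char #9 = F0 99 B8 BB.
Offset 31: leading byte 0xE6 = 11100110 → 3-byte char #10 = E6 81 A8.
Offset 34: leading byte 0xF4 = 11110100 → 4-byte char #11 = F4 89 9A 96.
Leading byte 0xF4 = 11110100 matches 11110xxx → 4-byte sequence.
Byte 1: 0xF4 = 11110100, payload 100 (3 bits).
Byte 2: 0x89 = 10001001 (10xxxxxx ✓), payload 001001.
Byte 3: 0x9A = 10011010 (10xxxxxx ✓), payload 011010.
Byte 4: 0x96 = 10010110 (10xxxxxx ✓), payload 010110.
Concatenate: 100001001011010010110 = 0x109696 (21 bits → U+109696).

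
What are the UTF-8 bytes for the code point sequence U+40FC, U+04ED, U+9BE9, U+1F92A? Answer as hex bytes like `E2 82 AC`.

U+40FC: 3-byte form → E4 83 BC.
U+04ED: 2-byte form → D3 AD.
U+9BE9: 3-byte form → E9 AF A9.
U+1F92A: 4-byte form → F0 9F A4 AA.
Concatenated (12 bytes): E4 83 BC D3 AD E9 AF A9 F0 9F A4 AA.

E4 83 BC D3 AD E9 AF A9 F0 9F A4 AA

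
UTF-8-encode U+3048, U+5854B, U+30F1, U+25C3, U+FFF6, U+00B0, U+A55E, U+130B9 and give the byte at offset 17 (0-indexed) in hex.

U+3048 → 3-byte form E3 81 88 at offsets 0–2.
U+5854B → 4-byte form F1 98 95 8B at offsets 3–6.
U+30F1 → 3-byte form E3 83 B1 at offsets 7–9.
U+25C3 → 3-byte form E2 97 83 at offsets 10–12.
U+FFF6 → 3-byte form EF BF B6 at offsets 13–15.
U+00B0 → 2-byte form C2 B0 at offsets 16–17.
Offset 17 falls in char 6's range; it's byte 2 of C2 B0 = 0xB0.

0xB0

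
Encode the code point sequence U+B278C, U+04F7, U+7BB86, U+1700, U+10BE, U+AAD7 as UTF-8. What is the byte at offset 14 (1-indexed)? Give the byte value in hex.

0xE1

1-indexed offset 14 is 0-indexed offset 13.
U+B278C → 4-byte form F2 B2 9E 8C at offsets 0–3.
U+04F7 → 2-byte form D3 B7 at offsets 4–5.
U+7BB86 → 4-byte form F1 BB AE 86 at offsets 6–9.
U+1700 → 3-byte form E1 9C 80 at offsets 10–12.
U+10BE → 3-byte form E1 82 BE at offsets 13–15.
Offset 13 falls in char 5's range; it's byte 1 of E1 82 BE = 0xE1.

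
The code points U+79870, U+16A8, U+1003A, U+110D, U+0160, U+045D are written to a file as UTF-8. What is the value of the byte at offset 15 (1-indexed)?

0xC5

1-indexed offset 15 is 0-indexed offset 14.
U+79870 → 4-byte form F1 B9 A1 B0 at offsets 0–3.
U+16A8 → 3-byte form E1 9A A8 at offsets 4–6.
U+1003A → 4-byte form F0 90 80 BA at offsets 7–10.
U+110D → 3-byte form E1 84 8D at offsets 11–13.
U+0160 → 2-byte form C5 A0 at offsets 14–15.
Offset 14 falls in char 5's range; it's byte 1 of C5 A0 = 0xC5.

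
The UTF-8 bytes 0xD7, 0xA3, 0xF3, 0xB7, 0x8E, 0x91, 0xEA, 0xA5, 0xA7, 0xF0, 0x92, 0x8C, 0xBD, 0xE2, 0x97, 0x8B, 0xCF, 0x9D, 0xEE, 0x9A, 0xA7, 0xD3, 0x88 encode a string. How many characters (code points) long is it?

8

Byte at offset 0: 0xD7 = 11010111 → 2-byte char (#1). Advance 2.
Byte at offset 2: 0xF3 = 11110011 → 4-byte char (#2). Advance 4.
Byte at offset 6: 0xEA = 11101010 → 3-byte char (#3). Advance 3.
Byte at offset 9: 0xF0 = 11110000 → 4-byte char (#4). Advance 4.
Byte at offset 13: 0xE2 = 11100010 → 3-byte char (#5). Advance 3.
Byte at offset 16: 0xCF = 11001111 → 2-byte char (#6). Advance 2.
Byte at offset 18: 0xEE = 11101110 → 3-byte char (#7). Advance 3.
Byte at offset 21: 0xD3 = 11010011 → 2-byte char (#8). Advance 2.
Reached end at offset 23 after 8 code points.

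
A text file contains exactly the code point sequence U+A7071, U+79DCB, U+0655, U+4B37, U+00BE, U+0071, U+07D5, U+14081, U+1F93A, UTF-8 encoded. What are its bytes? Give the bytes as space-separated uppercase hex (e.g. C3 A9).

U+A7071: 4-byte form → F2 A7 81 B1.
U+79DCB: 4-byte form → F1 B9 B7 8B.
U+0655: 2-byte form → D9 95.
U+4B37: 3-byte form → E4 AC B7.
U+00BE: 2-byte form → C2 BE.
U+0071: 1-byte form → 71.
U+07D5: 2-byte form → DF 95.
U+14081: 4-byte form → F0 94 82 81.
U+1F93A: 4-byte form → F0 9F A4 BA.
Concatenated (26 bytes): F2 A7 81 B1 F1 B9 B7 8B D9 95 E4 AC B7 C2 BE 71 DF 95 F0 94 82 81 F0 9F A4 BA.

F2 A7 81 B1 F1 B9 B7 8B D9 95 E4 AC B7 C2 BE 71 DF 95 F0 94 82 81 F0 9F A4 BA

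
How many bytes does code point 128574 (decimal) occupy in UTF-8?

U+1F63E = 0x1F63E. UTF-8 uses 1 byte below 0x80, 2 below 0x800, 3 below 0x10000, 4 up to 0x10FFFF. 0x1F63E is in U+10000–U+10FFFF → 4 bytes.

4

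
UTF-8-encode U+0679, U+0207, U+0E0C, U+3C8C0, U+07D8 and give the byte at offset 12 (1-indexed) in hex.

0xDF

1-indexed offset 12 is 0-indexed offset 11.
U+0679 → 2-byte form D9 B9 at offsets 0–1.
U+0207 → 2-byte form C8 87 at offsets 2–3.
U+0E0C → 3-byte form E0 B8 8C at offsets 4–6.
U+3C8C0 → 4-byte form F0 BC A3 80 at offsets 7–10.
U+07D8 → 2-byte form DF 98 at offsets 11–12.
Offset 11 falls in char 5's range; it's byte 1 of DF 98 = 0xDF.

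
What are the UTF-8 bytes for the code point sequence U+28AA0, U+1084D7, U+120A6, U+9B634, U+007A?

U+28AA0: 4-byte form → F0 A8 AA A0.
U+1084D7: 4-byte form → F4 88 93 97.
U+120A6: 4-byte form → F0 92 82 A6.
U+9B634: 4-byte form → F2 9B 98 B4.
U+007A: 1-byte form → 7A.
Concatenated (17 bytes): F0 A8 AA A0 F4 88 93 97 F0 92 82 A6 F2 9B 98 B4 7A.

F0 A8 AA A0 F4 88 93 97 F0 92 82 A6 F2 9B 98 B4 7A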